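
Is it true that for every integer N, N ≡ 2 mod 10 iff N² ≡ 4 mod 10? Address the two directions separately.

[⇒] Suppose N ≡ 2 mod 10. Write N = 10j + 2. Then (10j + 2)² = 100j² + 40j + 4 = 10(10j² + 4j) + 4, so N² ≡ 4 (mod 10).

[⇐] This fails: take N = 8. Then 8² = 64 ≡ 4 (mod 10), yet 8 ≡ 8 (mod 10), not 2.

Only the forward implication holds.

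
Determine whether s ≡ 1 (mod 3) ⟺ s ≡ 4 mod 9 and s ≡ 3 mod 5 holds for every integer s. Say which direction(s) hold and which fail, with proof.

(⟸) If s ≡ 4 (mod 9) and s ≡ 3 (mod 5), then by the Chinese remainder theorem s ≡ 13 (mod 45). Since 13 ≡ 1 (mod 3) and 3 ∣ 45, we get s ≡ 1 (mod 3).

(⟹) This fails: s = 1 gives 1 ≡ 1 (mod 3) but 1 ≡ 1 (mod 9), so the conjunction on the right does not hold.

(⇒) fails; (⇐) holds.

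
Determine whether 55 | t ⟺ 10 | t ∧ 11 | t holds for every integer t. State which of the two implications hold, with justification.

(⟹) This fails: take t = 55. Certainly 55 ∣ 55, but 10 ∤ 55.

(⟸) Suppose 10 ∣ t and 11 ∣ t. Any common multiple of 10 and 11 is a multiple of their lcm; here gcd(10, 11) = 1, so lcm(10, 11) = 10·11 = 110, so 110 ∣ t. Since 55 ∣ 110, it follows that 55 ∣ t.

Only the converse holds.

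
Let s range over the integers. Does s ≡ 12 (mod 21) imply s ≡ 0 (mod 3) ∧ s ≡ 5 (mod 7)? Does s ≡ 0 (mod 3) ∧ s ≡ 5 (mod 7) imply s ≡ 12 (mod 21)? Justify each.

[⇐] If s ≡ 0 (mod 3) and s ≡ 5 (mod 7), then by the Chinese remainder theorem s ≡ 12 (mod 21). This is exactly s ≡ 12 (mod 21).

[⇒] Suppose s ≡ 12 (mod 21); write s = 21j + 12. Since 3 ∣ 21, reducing mod 3 gives s ≡ 12 ≡ 0 (mod 3); since 7 ∣ 21, reducing mod 7 gives s ≡ 12 ≡ 5 (mod 7).

Both directions hold.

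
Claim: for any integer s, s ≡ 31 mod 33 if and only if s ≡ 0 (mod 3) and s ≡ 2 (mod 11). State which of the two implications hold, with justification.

Both directions fail.

(⟹) This fails: s = 31 gives 31 ≡ 31 (mod 33) but 31 ≡ 1 (mod 3), so the conjunction on the right does not hold.

(⟸) This fails: s = 24 satisfies both congruences on the right (24 ≡ 0 mod 3 and 24 ≡ 2 mod 11) yet 24 ≡ 24 (mod 33), not 31.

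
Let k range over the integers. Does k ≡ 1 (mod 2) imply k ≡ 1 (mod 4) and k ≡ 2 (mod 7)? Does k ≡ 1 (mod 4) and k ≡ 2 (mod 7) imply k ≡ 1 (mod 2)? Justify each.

(⇐) If k ≡ 1 (mod 4) and k ≡ 2 (mod 7), then by the Chinese remainder theorem k ≡ 9 (mod 28). Since 9 ≡ 1 (mod 2) and 2 ∣ 28, we get k ≡ 1 (mod 2).

(⇒) This fails: k = 1 gives 1 ≡ 1 (mod 2) but 1 ≡ 1 (mod 7), so the conjunction on the right does not hold.

(⇒) fails; (⇐) holds.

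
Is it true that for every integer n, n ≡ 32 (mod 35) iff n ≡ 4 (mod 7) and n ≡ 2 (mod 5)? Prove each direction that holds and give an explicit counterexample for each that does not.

Forward direction. Suppose n ≡ 32 (mod 35); write n = 35j + 32. Since 7 ∣ 35, reducing mod 7 gives n ≡ 32 ≡ 4 (mod 7); since 5 ∣ 35, reducing mod 5 gives n ≡ 32 ≡ 2 (mod 5).

Converse. If n ≡ 4 (mod 7) and n ≡ 2 (mod 5), then by the Chinese remainder theorem n ≡ 32 (mod 35). This is exactly n ≡ 32 (mod 35).

The biconditional holds.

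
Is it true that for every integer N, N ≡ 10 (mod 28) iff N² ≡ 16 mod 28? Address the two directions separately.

[⇒] Suppose N ≡ 10 (mod 28). Write N = 28j + 10. Then (28j + 10)² = 784j² + 560j + 100 = 28(28j² + 20j + 3) + 16, so N² ≡ 16 (mod 28).

[⇐] This fails: take N = 4. Then 4² = 16 ≡ 16 (mod 28), yet 4 ≡ 4 (mod 28), not 10.

Not equivalent: only (⇒) holds.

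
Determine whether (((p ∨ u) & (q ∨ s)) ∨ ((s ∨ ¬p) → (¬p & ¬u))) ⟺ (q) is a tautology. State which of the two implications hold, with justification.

Not equivalent: only (⇐) holds.

Forward direction. This fails. Under u = F, p = F, q = F, s = F, the left side is true but the right side is false.

Converse. Assume the antecedent. If q is true, the consequent reduces to true regardless of the other variables. If q is false, the antecedent cannot hold. Either way the consequent holds.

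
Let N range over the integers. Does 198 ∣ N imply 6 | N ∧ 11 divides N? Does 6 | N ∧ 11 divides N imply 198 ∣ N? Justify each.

(→) If 198 ∣ N, write N = 198q. Since 198 = 33·6, N = 6·(33q), so 6 ∣ N; and since 198 = 18·11, N = 11·(18q), so 11 ∣ N.

(←) This fails: take N = 66. Both 6 ∣ 66 and 11 ∣ 66, yet 66 is not a multiple of 198 (since 66 = 0·198 + 66), so 198 ∤ 66.

Not equivalent: only (⇒) holds.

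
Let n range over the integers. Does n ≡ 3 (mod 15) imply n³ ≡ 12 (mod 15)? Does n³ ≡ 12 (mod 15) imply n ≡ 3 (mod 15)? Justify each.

Forward direction. Suppose n ≡ 3 (mod 15). Write n = 15j + 3. Then (15j + 3)³ = 3375j³ + 2025j² + 405j + 27 = 15(225j³ + 135j² + 27j + 1) + 12, so n³ ≡ 12 (mod 15).

Converse. Suppose n³ ≡ 12 (mod 15). The only residue r in {0, …, 14} with r³ ≡ 12 (mod 15) is r = 3, so n ≡ 3 (mod 15).

Both directions hold; the statement is true.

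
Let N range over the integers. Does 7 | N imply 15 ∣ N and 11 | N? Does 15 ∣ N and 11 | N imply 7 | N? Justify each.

(→) This fails: take N = 7. Certainly 7 ∣ 7, but 15 ∤ 7.

(←) This fails: take N = 165. Both 15 ∣ 165 and 11 ∣ 165, yet 165 is not a multiple of 7 (since 165 = 23·7 + 4), so 7 ∤ 165.

(⇒) fails and (⇐) fails.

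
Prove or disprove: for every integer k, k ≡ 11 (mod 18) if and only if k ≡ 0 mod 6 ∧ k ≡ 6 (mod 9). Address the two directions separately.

Neither implication holds.

(→) This fails: k = 11 gives 11 ≡ 11 (mod 18) but 11 ≡ 5 (mod 6), so the conjunction on the right does not hold.

(←) This fails: k = 6 satisfies both congruences on the right (6 ≡ 0 mod 6 and 6 ≡ 6 mod 9) yet 6 ≡ 6 (mod 18), not 11.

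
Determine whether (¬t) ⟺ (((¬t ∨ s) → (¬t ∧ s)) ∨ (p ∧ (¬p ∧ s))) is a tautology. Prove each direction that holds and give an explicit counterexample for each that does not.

Both directions fail.

(→) This fails. Under p = F, s = F, t = F, the left side is true but the right side is false.

(←) This fails. Under p = F, s = F, t = T, the left side is false but the right side is true.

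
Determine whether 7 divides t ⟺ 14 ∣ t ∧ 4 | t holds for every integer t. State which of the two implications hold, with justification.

(⟹) This fails: take t = 7. Certainly 7 ∣ 7, but 14 ∤ 7.

(⟸) Suppose 14 ∣ t and 4 ∣ t. Any common multiple of 14 and 4 is a multiple of their lcm; here lcm(14, 4) = 14·4/gcd(14, 4) = 56/2 = 28, so 28 ∣ t. Since 7 ∣ 28, it follows that 7 ∣ t.

Only the reverse direction holds.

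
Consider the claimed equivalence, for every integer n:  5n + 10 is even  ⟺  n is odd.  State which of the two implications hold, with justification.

(⇒) fails and (⇐) fails.

(→) This fails: n = 0 gives 5n + 10 = 10, which is even, but 0 is even, not odd.

(←) This also fails: n = 3 is odd, but 5n + 10 = 25 is odd, not even.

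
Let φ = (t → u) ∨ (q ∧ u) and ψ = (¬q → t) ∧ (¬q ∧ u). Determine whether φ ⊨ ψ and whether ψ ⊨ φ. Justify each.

(⟹) This fails. Under q = F, u = F, t = F, the left side is true but the right side is false.

(⟸) Assume the antecedent. If q is true, the antecedent cannot hold. If q is false, the antecedent forces (q = F, u = T, t = T), and (t → u) ∨ (q ∧ u) holds there. Either way (t → u) ∨ (q ∧ u) holds.

Only the reverse direction holds.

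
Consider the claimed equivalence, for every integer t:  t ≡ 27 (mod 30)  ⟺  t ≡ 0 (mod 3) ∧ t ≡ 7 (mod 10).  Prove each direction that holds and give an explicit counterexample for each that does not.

Equivalent; both directions hold.

(→) Suppose t ≡ 27 (mod 30); write t = 30j + 27. Since 3 ∣ 30, reducing mod 3 gives t ≡ 27 ≡ 0 (mod 3); since 10 ∣ 30, reducing mod 10 gives t ≡ 27 ≡ 7 (mod 10).

(←) Conversely, if t ≡ 0 (mod 3) and t ≡ 7 (mod 10), then by the Chinese remainder theorem t ≡ 27 (mod 30). This is exactly t ≡ 27 (mod 30).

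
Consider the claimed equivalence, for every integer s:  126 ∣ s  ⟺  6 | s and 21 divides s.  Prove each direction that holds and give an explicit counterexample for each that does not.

Not equivalent: only (⇒) holds.

[⇐] This fails: take s = 42. Both 6 ∣ 42 and 21 ∣ 42, yet 42 is not a multiple of 126 (since 42 = 0·126 + 42), so 126 ∤ 42.

[⇒] If 126 ∣ s, write s = 126q. Since 126 = 21·6, s = 6·(21q), so 6 ∣ s; and since 126 = 6·21, s = 21·(6q), so 21 ∣ s.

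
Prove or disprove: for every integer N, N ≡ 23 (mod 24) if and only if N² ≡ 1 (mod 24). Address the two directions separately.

(⇒) holds; (⇐) fails.

(←) This fails: take N = 1. Then 1² = 1 ≡ 1 (mod 24), yet 1 ≡ 1 (mod 24), not 23.

(→) Suppose N ≡ 23 (mod 24). Write N = 24j + 23. Then (24j + 23)² = 576j² + 1104j + 529 = 24(24j² + 46j + 22) + 1, so N² ≡ 1 (mod 24).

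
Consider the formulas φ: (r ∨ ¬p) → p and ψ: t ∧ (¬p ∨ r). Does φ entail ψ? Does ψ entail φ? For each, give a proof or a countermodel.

Both directions fail.

(→) This fails. Under r = F, t = F, p = T, the left side is true but the right side is false.

(←) This fails. Under r = F, t = T, p = F, the left side is false but the right side is true.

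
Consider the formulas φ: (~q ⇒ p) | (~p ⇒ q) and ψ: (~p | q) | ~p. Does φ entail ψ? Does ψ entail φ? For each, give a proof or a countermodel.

(⇒) This fails. Under p = T, q = F, the left side is true but the right side is false.

(⇐) This fails. Under p = F, q = F, the left side is false but the right side is true.

Both directions fail.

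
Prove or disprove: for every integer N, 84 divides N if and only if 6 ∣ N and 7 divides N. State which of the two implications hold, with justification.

(⟸) This fails: take N = 42. Both 6 ∣ 42 and 7 ∣ 42, yet 42 is not a multiple of 84 (since 42 = 0·84 + 42), so 84 ∤ 42.

(⟹) If 84 ∣ N, write N = 84q. Since 84 = 14·6, N = 6·(14q), so 6 ∣ N; and since 84 = 12·7, N = 7·(12q), so 7 ∣ N.

The forward direction holds; the converse fails.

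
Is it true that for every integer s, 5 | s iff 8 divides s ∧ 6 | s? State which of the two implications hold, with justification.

Neither direction holds.

(⇒) This fails: take s = 5. Certainly 5 ∣ 5, but 8 ∤ 5.

(⇐) This fails: take s = 24. Both 8 ∣ 24 and 6 ∣ 24, yet 24 is not a multiple of 5 (since 24 = 4·5 + 4), so 5 ∤ 24.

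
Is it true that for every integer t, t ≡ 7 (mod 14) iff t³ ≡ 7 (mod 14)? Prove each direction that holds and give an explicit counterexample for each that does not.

Both directions hold; the statement is true.

Forward direction. Suppose t ≡ 7 (mod 14). Write t = 14j + 7. Then (14j + 7)³ = 2744j³ + 4116j² + 2058j + 343 = 14(196j³ + 294j² + 147j + 24) + 7, so t³ ≡ 7 (mod 14).

Converse. Suppose t³ ≡ 7 (mod 14). The only residue r in {0, …, 13} with r³ ≡ 7 (mod 14) is r = 7, so t ≡ 7 (mod 14).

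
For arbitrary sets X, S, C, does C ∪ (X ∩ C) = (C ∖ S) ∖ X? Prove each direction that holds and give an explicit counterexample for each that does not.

Forward inclusion. This inclusion fails. Take X = {1}, S = ∅, C = {1}; then 1 ∈ C ∪ (X ∩ C) but 1 ∉ (C ∖ S) ∖ X.

Reverse inclusion. Let x ∈ (C ∖ S) ∖ X. Then x ∈ C and x ∉ X, S, from which x ∈ C ∪ (X ∩ C).

Only the reverse inclusion holds.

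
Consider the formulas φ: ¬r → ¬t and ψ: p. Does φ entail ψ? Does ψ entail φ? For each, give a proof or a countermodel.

Forward direction. This fails. Under r = F, t = F, p = F, the left side is true but the right side is false.

Converse. This fails. Under r = F, t = T, p = T, the left side is false but the right side is true.

Both directions fail.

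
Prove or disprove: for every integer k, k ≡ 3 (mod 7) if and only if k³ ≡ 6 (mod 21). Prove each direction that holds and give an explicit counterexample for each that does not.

[⇒] This fails: take k = 10. Then 10 ≡ 3 (mod 7), but 10³ = 1000 ≡ 13 (mod 21), not 6.

[⇐] This fails: take k = 6. Then 6³ = 216 ≡ 6 (mod 21), yet 6 ≡ 6 (mod 7), not 3.

Both directions fail.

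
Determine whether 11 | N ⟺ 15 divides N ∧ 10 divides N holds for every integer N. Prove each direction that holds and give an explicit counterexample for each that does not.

Both directions fail.

(→) This fails: take N = 11. Certainly 11 ∣ 11, but 15 ∤ 11.

(←) This fails: take N = 30. Both 15 ∣ 30 and 10 ∣ 30, yet 30 is not a multiple of 11 (since 30 = 2·11 + 8), so 11 ∤ 30.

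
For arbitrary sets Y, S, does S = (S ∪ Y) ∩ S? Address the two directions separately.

Both inclusions hold.

(⟹) Let x ∈ S. Then either x ∈ S and x ∉ Y; or x ∈ Y ∩ S. In each case x ∈ (S ∪ Y) ∩ S, so S ⊆ (S ∪ Y) ∩ S.

(⟸) Let x ∈ (S ∪ Y) ∩ S. Then either x ∈ S and x ∉ Y; or x ∈ Y ∩ S. In each case x ∈ S, so (S ∪ Y) ∩ S ⊆ S.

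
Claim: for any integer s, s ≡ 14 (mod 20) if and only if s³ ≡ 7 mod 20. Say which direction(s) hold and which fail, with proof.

Forward direction. This fails: take s = 14. Then 14 ≡ 14 (mod 20), but 14³ = 2744 ≡ 4 (mod 20), not 7.

Converse. This fails: take s = 3. Then 3³ = 27 ≡ 7 (mod 20), yet 3 ≡ 3 (mod 20), not 14.

(⇒) fails and (⇐) fails.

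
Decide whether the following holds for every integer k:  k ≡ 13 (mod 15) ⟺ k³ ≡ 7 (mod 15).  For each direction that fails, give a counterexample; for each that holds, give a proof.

(⟸) Suppose k³ ≡ 7 (mod 15). The only residue r in {0, …, 14} with r³ ≡ 7 (mod 15) is r = 13, so k ≡ 13 (mod 15).

(⟹) Suppose k ≡ 13 (mod 15). Write k = 15j + 13. Then (15j + 13)³ = 3375j³ + 8775j² + 7605j + 2197 = 15(225j³ + 585j² + 507j + 146) + 7, so k³ ≡ 7 (mod 15).

Both directions hold; the statement is true.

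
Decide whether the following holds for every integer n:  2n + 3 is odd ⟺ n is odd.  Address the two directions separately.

Only the converse holds.

[⇒] This fails: take n = 6. Then 2n + 3 = 15, which is odd, yet n = 6 is even, not odd.

[⇐] Suppose n is odd. Since 2 is even, 2n is even for every n, so 2n + 3 has the same parity as 3, which is odd. Hence 2n + 3 is odd.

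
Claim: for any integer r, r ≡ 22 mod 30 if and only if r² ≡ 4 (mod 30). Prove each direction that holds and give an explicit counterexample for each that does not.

Only the forward direction holds.

(⟹) Suppose r ≡ 22 mod 30. Write r = 30j + 22. Then (30j + 22)² = 900j² + 1320j + 484 = 30(30j² + 44j + 16) + 4, so r² ≡ 4 (mod 30).

(⟸) This fails: take r = 2. Then 2² = 4 ≡ 4 (mod 30), yet 2 ≡ 2 (mod 30), not 22.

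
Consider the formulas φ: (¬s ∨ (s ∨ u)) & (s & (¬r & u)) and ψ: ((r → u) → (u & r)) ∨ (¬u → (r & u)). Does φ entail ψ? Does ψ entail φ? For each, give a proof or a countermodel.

Only the forward implication holds.

Forward direction. Assume the antecedent. If s is true, the antecedent forces (s = T, u = T, r = F), and the consequent holds there. If s is false, the antecedent cannot hold. Either way the consequent holds.

Converse. This fails. Under s = F, u = T, r = F, the left side is false but the right side is true.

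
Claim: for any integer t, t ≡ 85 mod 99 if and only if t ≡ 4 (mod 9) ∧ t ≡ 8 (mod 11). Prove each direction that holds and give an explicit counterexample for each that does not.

Both directions hold; the statement is true.

[⇒] Suppose t ≡ 85 (mod 99); write t = 99j + 85. Since 9 ∣ 99, reducing mod 9 gives t ≡ 85 ≡ 4 (mod 9); since 11 ∣ 99, reducing mod 11 gives t ≡ 85 ≡ 8 (mod 11).

[⇐] Conversely, if t ≡ 4 (mod 9) and t ≡ 8 (mod 11), then by the Chinese remainder theorem t ≡ 85 (mod 99). This is exactly t ≡ 85 (mod 99).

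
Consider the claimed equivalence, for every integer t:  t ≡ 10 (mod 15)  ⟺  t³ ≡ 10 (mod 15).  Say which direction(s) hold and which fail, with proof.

(→) Suppose t ≡ 10 (mod 15). Write t = 15j + 10. Then (15j + 10)³ = 3375j³ + 6750j² + 4500j + 1000 = 15(225j³ + 450j² + 300j + 66) + 10, so t³ ≡ 10 (mod 15).

(←) Conversely, suppose t³ ≡ 10 (mod 15). The only residue r in {0, …, 14} with r³ ≡ 10 (mod 15) is r = 10, so t ≡ 10 (mod 15).

Both directions hold; the statement is true.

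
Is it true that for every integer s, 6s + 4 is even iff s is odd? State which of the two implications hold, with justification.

(⇒) This fails: take s = 0. Then 6s + 4 = 4, which is even, yet s = 0 is even, not odd.

(⇐) Suppose s is odd. Since 6 is even, 6s is even for every s, so 6s + 4 has the same parity as 4, which is even. Hence 6s + 4 is even.

Only the reverse direction holds.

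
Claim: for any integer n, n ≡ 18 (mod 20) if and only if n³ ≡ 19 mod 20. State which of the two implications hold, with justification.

Both directions fail.

(⟹) This fails: take n = 18. Then 18 ≡ 18 (mod 20), but 18³ = 5832 ≡ 12 (mod 20), not 19.

(⟸) This fails: take n = 19. Then 19³ = 6859 ≡ 19 (mod 20), yet 19 ≡ 19 (mod 20), not 18.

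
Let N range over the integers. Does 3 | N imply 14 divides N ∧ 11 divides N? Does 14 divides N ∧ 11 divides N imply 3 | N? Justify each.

Forward direction. This fails: take N = 3. Certainly 3 ∣ 3, but 14 ∤ 3.

Converse. This fails: take N = 154. Both 14 ∣ 154 and 11 ∣ 154, yet 154 is not a multiple of 3 (since 154 = 51·3 + 1), so 3 ∤ 154.

Neither implication holds.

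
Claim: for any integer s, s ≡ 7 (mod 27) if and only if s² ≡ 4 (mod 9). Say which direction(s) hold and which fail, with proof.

[⇒] Suppose s ≡ 7 (mod 27). Then s² ≡ 7² = 49 (mod 27), and since 9 ∣ 27, also s² ≡ 4 (mod 9).

[⇐] This fails: take s = 2. Then 2² = 4 ≡ 4 (mod 9), yet 2 ≡ 2 (mod 27), not 7.

Only the forward direction holds.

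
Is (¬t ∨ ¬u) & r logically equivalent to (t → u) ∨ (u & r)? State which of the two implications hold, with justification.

[⇒] This fails. Under r = T, u = F, t = T, the left side is true but the right side is false.

[⇐] This fails. Under r = F, u = F, t = F, the left side is false but the right side is true.

Both directions fail.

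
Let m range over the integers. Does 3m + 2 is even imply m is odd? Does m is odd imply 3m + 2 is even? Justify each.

Neither implication holds.

(⟹) This fails: m = 6 gives 3m + 2 = 20, which is even, but 6 is even, not odd.

(⟸) This also fails: m = 7 is odd, but 3m + 2 = 23 is odd, not even.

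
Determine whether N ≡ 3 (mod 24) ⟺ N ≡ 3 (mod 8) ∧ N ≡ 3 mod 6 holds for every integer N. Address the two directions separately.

Converse. If N ≡ 3 (mod 8) and N ≡ 3 (mod 6), then by the Chinese remainder theorem N ≡ 3 (mod 24). This is exactly N ≡ 3 (mod 24).

Forward direction. Suppose N ≡ 3 (mod 24); write N = 24j + 3. Since 8 ∣ 24, reducing mod 8 gives N ≡ 3 (mod 8); since 6 ∣ 24, reducing mod 6 gives N ≡ 3 (mod 6).

Both implications hold.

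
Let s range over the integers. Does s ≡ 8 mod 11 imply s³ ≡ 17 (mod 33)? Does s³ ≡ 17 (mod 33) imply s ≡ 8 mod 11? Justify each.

(⇒) This fails: take s = 19. Then 19 ≡ 8 (mod 11), but 19³ = 6859 ≡ 28 (mod 33), not 17.

(⇐) Conversely, the residues r modulo 33 with r³ ≡ 17 (mod 33) are exactly {8}, and each is ≡ 8 (mod 11).

Only the reverse direction holds.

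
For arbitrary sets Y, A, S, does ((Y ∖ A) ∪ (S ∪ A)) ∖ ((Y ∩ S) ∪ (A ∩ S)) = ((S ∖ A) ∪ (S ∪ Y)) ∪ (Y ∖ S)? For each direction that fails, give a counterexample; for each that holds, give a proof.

Forward inclusion. This inclusion fails. Take Y = ∅, A = {1}, S = ∅; then 1 ∈ ((Y ∖ A) ∪ (S ∪ A)) ∖ ((Y ∩ S) ∪ (A ∩ S)) but 1 ∉ ((S ∖ A) ∪ (S ∪ Y)) ∪ (Y ∖ S).

Reverse inclusion. This inclusion fails. Take Y = {1}, A = ∅, S = {1}; then 1 ∈ ((S ∖ A) ∪ (S ∪ Y)) ∪ (Y ∖ S) but 1 ∉ ((Y ∖ A) ∪ (S ∪ A)) ∖ ((Y ∩ S) ∪ (A ∩ S)).

(⊆) fails and (⊇) fails.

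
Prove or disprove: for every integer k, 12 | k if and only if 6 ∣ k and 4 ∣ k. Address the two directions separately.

(⇒) If 12 ∣ k, write k = 12q. Since 12 = 2·6, k = 6·(2q), so 6 ∣ k; and since 12 = 3·4, k = 4·(3q), so 4 ∣ k.

(⇐) Suppose 6 ∣ k and 4 ∣ k. Any common multiple of 6 and 4 is a multiple of their lcm; here lcm(6, 4) = 6·4/gcd(6, 4) = 24/2 = 12, so 12 ∣ k.

Both directions hold; the statement is true.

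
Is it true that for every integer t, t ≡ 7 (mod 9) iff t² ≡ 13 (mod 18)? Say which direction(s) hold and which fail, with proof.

Neither implication holds.

[⇒] This fails: take t = 16. Then 16 ≡ 7 (mod 9), but 16² = 256 ≡ 4 (mod 18), not 13.

[⇐] This fails: take t = 11. Then 11² = 121 ≡ 13 (mod 18), yet 11 ≡ 2 (mod 9), not 7.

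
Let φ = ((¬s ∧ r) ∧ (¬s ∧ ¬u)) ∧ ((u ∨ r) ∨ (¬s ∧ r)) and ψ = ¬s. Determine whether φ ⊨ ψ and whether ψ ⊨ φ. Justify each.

(⇒) holds; (⇐) fails.

Forward direction. Assume the antecedent. If u is true, the antecedent cannot hold. If u is false, the antecedent forces (u = F, r = T, s = F), and ¬s holds there. Either way ¬s holds.

Converse. This fails. Under u = F, r = F, s = F, the left side is false but the right side is true.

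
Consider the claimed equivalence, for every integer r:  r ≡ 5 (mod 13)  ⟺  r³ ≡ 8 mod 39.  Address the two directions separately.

(⇒) This fails: take r = 18. Then 18 ≡ 5 (mod 13), but 18³ = 5832 ≡ 21 (mod 39), not 8.

(⇐) This fails: take r = 2. Then 2³ = 8 ≡ 8 (mod 39), yet 2 ≡ 2 (mod 13), not 5.

Neither direction holds.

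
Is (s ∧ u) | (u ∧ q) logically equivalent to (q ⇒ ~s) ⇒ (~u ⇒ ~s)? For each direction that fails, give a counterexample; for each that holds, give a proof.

Forward direction. Assume the antecedent. If q is true, (q ⇒ ~s) ⇒ (~u ⇒ ~s) reduces to true regardless of the other variables. If q is false, the antecedent forces (q = F, u = T, s = T), and (q ⇒ ~s) ⇒ (~u ⇒ ~s) holds there. Either way (q ⇒ ~s) ⇒ (~u ⇒ ~s) holds.

Converse. This fails. Under q = F, u = F, s = F, the left side is false but the right side is true.

(⇒) holds; (⇐) fails.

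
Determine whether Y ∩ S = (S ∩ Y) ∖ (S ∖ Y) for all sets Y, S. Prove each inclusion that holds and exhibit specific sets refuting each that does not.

Forward inclusion. Let x ∈ Y ∩ S. Then x ∈ Y ∩ S, from which x ∈ (S ∩ Y) ∖ (S ∖ Y).

Reverse inclusion. Let x ∈ (S ∩ Y) ∖ (S ∖ Y). Then x ∈ Y ∩ S, from which x ∈ Y ∩ S.

Both inclusions hold.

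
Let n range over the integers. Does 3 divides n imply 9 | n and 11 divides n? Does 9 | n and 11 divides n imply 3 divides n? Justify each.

Only the reverse direction holds.

[⇐] Suppose 9 ∣ n and 11 ∣ n. Any common multiple of 9 and 11 is a multiple of their lcm; here gcd(9, 11) = 1, so lcm(9, 11) = 9·11 = 99, so 99 ∣ n. Since 3 ∣ 99, it follows that 3 ∣ n.

[⇒] This fails: take n = 3. Certainly 3 ∣ 3, but 9 ∤ 3.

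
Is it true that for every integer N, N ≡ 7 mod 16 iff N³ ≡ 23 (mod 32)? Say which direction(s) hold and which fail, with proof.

(⟹) This fails: take N = 23. Then 23 ≡ 7 (mod 16), but 23³ = 12167 ≡ 7 (mod 32), not 23.

(⟸) Conversely, the residues r modulo 32 with r³ ≡ 23 (mod 32) are exactly {7}, and each is ≡ 7 (mod 16).

Only the reverse direction holds.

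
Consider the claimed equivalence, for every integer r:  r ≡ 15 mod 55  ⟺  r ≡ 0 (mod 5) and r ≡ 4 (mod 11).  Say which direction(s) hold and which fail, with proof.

Forward direction. Suppose r ≡ 15 (mod 55); write r = 55j + 15. Since 5 ∣ 55, reducing mod 5 gives r ≡ 15 ≡ 0 (mod 5); since 11 ∣ 55, reducing mod 11 gives r ≡ 15 ≡ 4 (mod 11).

Converse. If r ≡ 0 (mod 5) and r ≡ 4 (mod 11), then by the Chinese remainder theorem r ≡ 15 (mod 55). This is exactly r ≡ 15 (mod 55).

Both directions hold; the statement is true.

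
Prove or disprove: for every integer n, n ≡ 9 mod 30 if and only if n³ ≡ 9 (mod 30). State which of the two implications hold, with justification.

Converse. Suppose n³ ≡ 9 (mod 30). The only residue r in {0, …, 29} with r³ ≡ 9 (mod 30) is r = 9, so n ≡ 9 (mod 30).

Forward direction. Suppose n ≡ 9 mod 30. Write n = 30j + 9. Then (30j + 9)³ = 27000j³ + 24300j² + 7290j + 729 = 30(900j³ + 810j² + 243j + 24) + 9, so n³ ≡ 9 (mod 30).

Both directions hold; the statement is true.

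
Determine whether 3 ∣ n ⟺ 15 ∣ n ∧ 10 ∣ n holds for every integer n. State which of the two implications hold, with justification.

(←) Suppose 15 ∣ n and 10 ∣ n. Any common multiple of 15 and 10 is a multiple of their lcm; here lcm(15, 10) = 15·10/gcd(15, 10) = 150/5 = 30, so 30 ∣ n. Since 3 ∣ 30, it follows that 3 ∣ n.

(→) This fails: take n = 3. Certainly 3 ∣ 3, but 15 ∤ 3.

(⇒) fails; (⇐) holds.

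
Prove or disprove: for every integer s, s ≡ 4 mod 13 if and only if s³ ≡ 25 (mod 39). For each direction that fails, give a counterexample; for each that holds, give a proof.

(⇒) fails and (⇐) fails.

[⇒] This fails: take s = 17. Then 17 ≡ 4 (mod 13), but 17³ = 4913 ≡ 38 (mod 39), not 25.

[⇐] This fails: take s = 10. Then 10³ = 1000 ≡ 25 (mod 39), yet 10 ≡ 10 (mod 13), not 4.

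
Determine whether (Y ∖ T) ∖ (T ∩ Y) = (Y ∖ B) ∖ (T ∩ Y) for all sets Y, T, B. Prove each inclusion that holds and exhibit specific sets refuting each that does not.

(⟸) Let x ∈ (Y ∖ B) ∖ (T ∩ Y). Then x ∈ Y and x ∉ T, B, from which x ∈ (Y ∖ T) ∖ (T ∩ Y).

(⟹) This inclusion fails. Take Y = {1}, T = ∅, B = {1}; then 1 ∈ (Y ∖ T) ∖ (T ∩ Y) but 1 ∉ (Y ∖ B) ∖ (T ∩ Y).

(⊆) fails; (⊇) holds.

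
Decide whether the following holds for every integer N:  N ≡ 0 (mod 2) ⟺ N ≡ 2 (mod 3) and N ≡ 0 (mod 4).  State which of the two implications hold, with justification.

Forward direction. This fails: N = 0 gives 0 ≡ 0 (mod 2) but 0 ≡ 0 (mod 3), so the conjunction on the right does not hold.

Converse. If N ≡ 2 (mod 3) and N ≡ 0 (mod 4), then by the Chinese remainder theorem N ≡ 8 (mod 12). Since 8 ≡ 0 (mod 2) and 2 ∣ 12, we get N ≡ 0 (mod 2).

(⇒) fails; (⇐) holds.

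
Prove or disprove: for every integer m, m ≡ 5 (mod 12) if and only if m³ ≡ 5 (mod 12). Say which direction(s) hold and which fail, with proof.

(⇒) Suppose m ≡ 5 (mod 12). Write m = 12j + 5. Then (12j + 5)³ = 1728j³ + 2160j² + 900j + 125 = 12(144j³ + 180j² + 75j + 10) + 5, so m³ ≡ 5 (mod 12).

(⇐) For the converse, argue contrapositively. If m ≢ 5 (mod 12), then m is congruent to one of 0, 1, 2, 3, 4, 6, 7, 8, 9, 10, 11 modulo 12, and these give m³ ≡ 0, 1, 8, 3, 4, 0, 7, 8, 9, 4, 11 respectively — never 5.

The biconditional holds.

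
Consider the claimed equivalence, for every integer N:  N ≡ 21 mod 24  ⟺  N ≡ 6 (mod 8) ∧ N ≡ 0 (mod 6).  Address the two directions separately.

(⇒) fails and (⇐) fails.

(⟹) This fails: N = 21 gives 21 ≡ 21 (mod 24) but 21 ≡ 5 (mod 8), so the conjunction on the right does not hold.

(⟸) This fails: N = 6 satisfies both congruences on the right (6 ≡ 6 mod 8 and 6 ≡ 0 mod 6) yet 6 ≡ 6 (mod 24), not 21.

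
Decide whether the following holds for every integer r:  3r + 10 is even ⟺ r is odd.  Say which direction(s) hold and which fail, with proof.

Forward direction. This fails: r = 0 gives 3r + 10 = 10, which is even, but 0 is even, not odd.

Converse. This also fails: r = 5 is odd, but 3r + 10 = 25 is odd, not even.

Neither implication holds.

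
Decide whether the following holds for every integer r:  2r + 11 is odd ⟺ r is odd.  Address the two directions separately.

Not equivalent: only (⇐) holds.

Forward direction. This fails: take r = 6. Then 2r + 11 = 23, which is odd, yet r = 6 is even, not odd.

Converse. Suppose r is odd. Since 2 is even, 2r is even for every r, so 2r + 11 has the same parity as 11, which is odd. Hence 2r + 11 is odd.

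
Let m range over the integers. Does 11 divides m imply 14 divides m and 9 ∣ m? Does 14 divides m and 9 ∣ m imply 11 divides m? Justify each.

[⇒] This fails: take m = 11. Certainly 11 ∣ 11, but 14 ∤ 11.

[⇐] This fails: take m = 126. Both 14 ∣ 126 and 9 ∣ 126, yet 126 is not a multiple of 11 (since 126 = 11·11 + 5), so 11 ∤ 126.

(⇒) fails and (⇐) fails.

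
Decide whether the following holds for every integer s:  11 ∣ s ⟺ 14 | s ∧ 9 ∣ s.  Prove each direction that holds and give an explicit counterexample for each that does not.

(⇒) This fails: take s = 11. Certainly 11 ∣ 11, but 14 ∤ 11.

(⇐) This fails: take s = 126. Both 14 ∣ 126 and 9 ∣ 126, yet 126 is not a multiple of 11 (since 126 = 11·11 + 5), so 11 ∤ 126.

(⇒) fails and (⇐) fails.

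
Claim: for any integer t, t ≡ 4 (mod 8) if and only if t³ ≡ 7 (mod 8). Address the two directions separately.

[⇒] This fails: take t = 4. Then 4 ≡ 4 (mod 8), but 4³ = 64 ≡ 0 (mod 8), not 7.

[⇐] This fails: take t = 7. Then 7³ = 343 ≡ 7 (mod 8), yet 7 ≡ 7 (mod 8), not 4.

(⇒) fails and (⇐) fails.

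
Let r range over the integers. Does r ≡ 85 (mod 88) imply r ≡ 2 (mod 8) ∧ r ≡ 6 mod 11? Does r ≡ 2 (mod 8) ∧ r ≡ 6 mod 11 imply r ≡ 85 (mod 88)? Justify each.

(⇒) fails and (⇐) fails.

(→) This fails: r = 85 gives 85 ≡ 85 (mod 88) but 85 ≡ 5 (mod 8), so the conjunction on the right does not hold.

(←) This fails: r = 50 satisfies both congruences on the right (50 ≡ 2 mod 8 and 50 ≡ 6 mod 11) yet 50 ≡ 50 (mod 88), not 85.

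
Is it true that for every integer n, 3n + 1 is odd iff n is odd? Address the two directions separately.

(⟹) This fails: n = 6 gives 3n + 1 = 19, which is odd, but 6 is even, not odd.

(⟸) This also fails: n = 3 is odd, but 3n + 1 = 10 is even, not odd.

(⇒) fails and (⇐) fails.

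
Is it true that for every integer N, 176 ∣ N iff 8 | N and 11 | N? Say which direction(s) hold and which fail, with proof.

(→) If 176 ∣ N, write N = 176q. Since 176 = 22·8, N = 8·(22q), so 8 ∣ N; and since 176 = 16·11, N = 11·(16q), so 11 ∣ N.

(←) This fails: take N = 88. Both 8 ∣ 88 and 11 ∣ 88, yet 88 is not a multiple of 176 (since 88 = 0·176 + 88), so 176 ∤ 88.

The forward direction holds; the converse fails.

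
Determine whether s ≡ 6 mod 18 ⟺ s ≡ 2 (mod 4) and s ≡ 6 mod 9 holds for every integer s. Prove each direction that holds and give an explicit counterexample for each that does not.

(⇒) fails; (⇐) holds.

[⇐] If s ≡ 2 (mod 4) and s ≡ 6 (mod 9), then by the Chinese remainder theorem s ≡ 6 (mod 36). Since 6 ≡ 6 (mod 18) and 18 ∣ 36, we get s ≡ 6 (mod 18).

[⇒] This fails: s = 24 gives 24 ≡ 6 (mod 18) but 24 ≡ 0 (mod 4), so the conjunction on the right does not hold.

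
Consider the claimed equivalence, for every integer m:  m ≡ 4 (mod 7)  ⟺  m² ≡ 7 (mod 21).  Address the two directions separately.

Neither direction holds.

(→) This fails: take m = 4. Then 4 ≡ 4 (mod 7), but 4² = 16 ≡ 16 (mod 21), not 7.

(←) This fails: take m = 7. Then 7² = 49 ≡ 7 (mod 21), yet 7 ≡ 0 (mod 7), not 4.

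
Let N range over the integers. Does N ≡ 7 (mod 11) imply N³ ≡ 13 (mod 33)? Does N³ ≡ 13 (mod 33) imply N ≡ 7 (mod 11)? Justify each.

Only the reverse direction holds.

(⟹) This fails: take N = 18. Then 18 ≡ 7 (mod 11), but 18³ = 5832 ≡ 24 (mod 33), not 13.

(⟸) Conversely, the residues r modulo 33 with r³ ≡ 13 (mod 33) are exactly {7}, and each is ≡ 7 (mod 11).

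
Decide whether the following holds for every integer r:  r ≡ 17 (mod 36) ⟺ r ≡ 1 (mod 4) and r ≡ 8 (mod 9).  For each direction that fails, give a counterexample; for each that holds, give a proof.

Equivalent; both directions hold.

[⇐] If r ≡ 1 (mod 4) and r ≡ 8 (mod 9), then by the Chinese remainder theorem r ≡ 17 (mod 36). This is exactly r ≡ 17 (mod 36).

[⇒] Suppose r ≡ 17 (mod 36); write r = 36j + 17. Since 4 ∣ 36, reducing mod 4 gives r ≡ 17 ≡ 1 (mod 4); since 9 ∣ 36, reducing mod 9 gives r ≡ 17 ≡ 8 (mod 9).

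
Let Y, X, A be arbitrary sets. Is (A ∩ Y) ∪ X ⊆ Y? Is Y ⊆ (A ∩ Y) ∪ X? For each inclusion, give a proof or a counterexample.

(⊆) This inclusion fails. Take Y = ∅, X = {1}, A = ∅; then 1 ∈ (A ∩ Y) ∪ X but 1 ∉ Y.

(⊇) This inclusion fails. Take Y = {1}, X = ∅, A = ∅; then 1 ∈ Y but 1 ∉ (A ∩ Y) ∪ X.

Neither inclusion holds.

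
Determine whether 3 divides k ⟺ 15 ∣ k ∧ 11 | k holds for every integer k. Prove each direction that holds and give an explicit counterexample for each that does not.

(⇒) This fails: take k = 3. Certainly 3 ∣ 3, but 15 ∤ 3.

(⇐) Suppose 15 ∣ k and 11 ∣ k. Any common multiple of 15 and 11 is a multiple of their lcm; here gcd(15, 11) = 1, so lcm(15, 11) = 15·11 = 165, so 165 ∣ k. Since 3 ∣ 165, it follows that 3 ∣ k.

Only the reverse direction holds.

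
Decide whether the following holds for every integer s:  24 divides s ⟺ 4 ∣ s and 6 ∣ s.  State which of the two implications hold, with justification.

The forward direction holds; the converse fails.

(←) This fails: take s = 12. Both 4 ∣ 12 and 6 ∣ 12, yet 12 is not a multiple of 24 (since 12 = 0·24 + 12), so 24 ∤ 12.

(→) If 24 ∣ s, write s = 24q. Since 24 = 6·4, s = 4·(6q), so 4 ∣ s; and since 24 = 4·6, s = 6·(4q), so 6 ∣ s.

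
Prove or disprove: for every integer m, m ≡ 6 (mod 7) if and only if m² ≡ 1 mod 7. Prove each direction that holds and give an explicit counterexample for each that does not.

(⇒) Suppose m ≡ 6 (mod 7). Write m = 7j + 6. Then (7j + 6)² = 49j² + 84j + 36 = 7(7j² + 12j + 5) + 1, so m² ≡ 1 (mod 7).

(⇐) This fails: take m = 1. Then 1² = 1 ≡ 1 (mod 7), yet 1 ≡ 1 (mod 7), not 6.

(⇒) holds; (⇐) fails.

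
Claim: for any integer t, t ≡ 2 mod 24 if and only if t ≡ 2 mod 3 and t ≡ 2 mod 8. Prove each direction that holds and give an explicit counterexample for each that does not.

Equivalent; both directions hold.

[⇐] If t ≡ 2 (mod 3) and t ≡ 2 (mod 8), then by the Chinese remainder theorem t ≡ 2 (mod 24). This is exactly t ≡ 2 (mod 24).

[⇒] Suppose t ≡ 2 (mod 24); write t = 24j + 2. Since 3 ∣ 24, reducing mod 3 gives t ≡ 2 (mod 3); since 8 ∣ 24, reducing mod 8 gives t ≡ 2 (mod 8).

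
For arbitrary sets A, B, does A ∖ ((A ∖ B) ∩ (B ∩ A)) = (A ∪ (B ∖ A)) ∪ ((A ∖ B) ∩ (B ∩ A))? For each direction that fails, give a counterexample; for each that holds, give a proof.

(⊆) holds; (⊇) fails.

(⟹) Let x ∈ A ∖ ((A ∖ B) ∩ (B ∩ A)). Then either x ∈ A and x ∉ B; or x ∈ A ∩ B. In each case x ∈ (A ∪ (B ∖ A)) ∪ ((A ∖ B) ∩ (B ∩ A)), so A ∖ ((A ∖ B) ∩ (B ∩ A)) ⊆ (A ∪ (B ∖ A)) ∪ ((A ∖ B) ∩ (B ∩ A)).

(⟸) This inclusion fails. Take A = ∅, B = {1}; then 1 ∈ (A ∪ (B ∖ A)) ∪ ((A ∖ B) ∩ (B ∩ A)) but 1 ∉ A ∖ ((A ∖ B) ∩ (B ∩ A)).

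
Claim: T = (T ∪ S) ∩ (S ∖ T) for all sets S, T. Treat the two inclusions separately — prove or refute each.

Forward inclusion. This inclusion fails. Take S = ∅, T = {1}; then 1 ∈ T but 1 ∉ (T ∪ S) ∩ (S ∖ T).

Reverse inclusion. This inclusion fails. Take S = {1}, T = ∅; then 1 ∈ (T ∪ S) ∩ (S ∖ T) but 1 ∉ T.

(⊆) fails and (⊇) fails.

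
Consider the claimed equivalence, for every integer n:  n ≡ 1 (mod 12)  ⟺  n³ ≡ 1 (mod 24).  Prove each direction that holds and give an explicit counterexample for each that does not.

(⇒) fails; (⇐) holds.

(⇒) This fails: take n = 13. Then 13 ≡ 1 (mod 12), but 13³ = 2197 ≡ 13 (mod 24), not 1.

(⇐) Conversely, the residues r modulo 24 with r³ ≡ 1 (mod 24) are exactly {1}, and each is ≡ 1 (mod 12).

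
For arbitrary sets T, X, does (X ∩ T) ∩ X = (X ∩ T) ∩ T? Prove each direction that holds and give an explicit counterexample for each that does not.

Both inclusions hold; the sets are equal.

Reverse inclusion. Let x ∈ (X ∩ T) ∩ T. Then x ∈ T ∩ X, from which x ∈ (X ∩ T) ∩ X.

Forward inclusion. Let x ∈ (X ∩ T) ∩ X. Then x ∈ T ∩ X, from which x ∈ (X ∩ T) ∩ T.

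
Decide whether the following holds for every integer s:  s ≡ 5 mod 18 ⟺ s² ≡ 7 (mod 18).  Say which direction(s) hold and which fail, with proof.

Only the forward direction holds.

(⇒) Suppose s ≡ 5 mod 18. Write s = 18j + 5. Then (18j + 5)² = 324j² + 180j + 25 = 18(18j² + 10j + 1) + 7, so s² ≡ 7 (mod 18).

(⇐) This fails: take s = 13. Then 13² = 169 ≡ 7 (mod 18), yet 13 ≡ 13 (mod 18), not 5.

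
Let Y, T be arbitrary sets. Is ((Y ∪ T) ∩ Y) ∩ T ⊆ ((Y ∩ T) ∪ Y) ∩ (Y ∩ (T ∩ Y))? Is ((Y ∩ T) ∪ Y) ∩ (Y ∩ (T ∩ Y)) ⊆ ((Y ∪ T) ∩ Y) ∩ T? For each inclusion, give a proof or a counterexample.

Forward inclusion. Let x ∈ ((Y ∪ T) ∩ Y) ∩ T. Then x ∈ Y ∩ T, from which x ∈ ((Y ∩ T) ∪ Y) ∩ (Y ∩ (T ∩ Y)).

Reverse inclusion. Let x ∈ ((Y ∩ T) ∪ Y) ∩ (Y ∩ (T ∩ Y)). Then x ∈ Y ∩ T, from which x ∈ ((Y ∪ T) ∩ Y) ∩ T.

Both inclusions hold; the sets are equal.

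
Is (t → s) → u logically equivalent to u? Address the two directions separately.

Forward direction. This fails. Under u = F, s = F, t = T, the left side is true but the right side is false.

Converse. Assume the antecedent. If u is true, (t → s) → u reduces to true regardless of the other variables. If u is false, the antecedent cannot hold. Either way (t → s) → u holds.

Only the reverse direction holds.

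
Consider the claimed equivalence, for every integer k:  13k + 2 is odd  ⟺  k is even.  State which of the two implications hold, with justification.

Neither direction holds.

(⟹) This fails: k = 5 gives 13k + 2 = 67, which is odd, but 5 is odd, not even.

(⟸) This also fails: k = 6 is even, but 13k + 2 = 80 is even, not odd.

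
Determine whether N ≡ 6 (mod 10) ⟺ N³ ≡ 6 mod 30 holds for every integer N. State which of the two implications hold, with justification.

Not equivalent: only (⇐) holds.

(⇒) This fails: take N = 16. Then 16 ≡ 6 (mod 10), but 16³ = 4096 ≡ 16 (mod 30), not 6.

(⇐) Conversely, the residues r modulo 30 with r³ ≡ 6 (mod 30) are exactly {6}, and each is ≡ 6 (mod 10).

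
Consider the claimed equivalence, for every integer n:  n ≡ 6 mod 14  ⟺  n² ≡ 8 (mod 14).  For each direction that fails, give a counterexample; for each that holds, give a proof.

(←) This fails: take n = 8. Then 8² = 64 ≡ 8 (mod 14), yet 8 ≡ 8 (mod 14), not 6.

(→) Suppose n ≡ 6 mod 14. Write n = 14j + 6. Then (14j + 6)² = 196j² + 168j + 36 = 14(14j² + 12j + 2) + 8, so n² ≡ 8 (mod 14).

Only the forward direction holds.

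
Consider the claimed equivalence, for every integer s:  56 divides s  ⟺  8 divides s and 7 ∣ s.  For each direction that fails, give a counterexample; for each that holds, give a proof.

The biconditional holds.

[⇐] Suppose 8 ∣ s and 7 ∣ s. Any common multiple of 8 and 7 is a multiple of their lcm; here gcd(8, 7) = 1, so lcm(8, 7) = 8·7 = 56, so 56 ∣ s.

[⇒] If 56 ∣ s, write s = 56q. Since 56 = 7·8, s = 8·(7q), so 8 ∣ s; and since 56 = 8·7, s = 7·(8q), so 7 ∣ s.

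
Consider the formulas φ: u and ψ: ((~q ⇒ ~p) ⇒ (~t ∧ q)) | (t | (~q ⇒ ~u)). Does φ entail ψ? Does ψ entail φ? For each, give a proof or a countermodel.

Both directions fail.

(⇒) This fails. Under p = F, u = T, t = F, q = F, the left side is true but the right side is false.

(⇐) This fails. Under p = F, u = F, t = F, q = F, the left side is false but the right side is true.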